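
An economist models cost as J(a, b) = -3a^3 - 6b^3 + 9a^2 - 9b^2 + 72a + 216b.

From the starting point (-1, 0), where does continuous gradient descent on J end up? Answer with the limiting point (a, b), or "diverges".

(-2, -4)

J is separable, so gradient descent decouples: a follows -∂J/∂a, b follows -∂J/∂b.
∂J/∂a = -9(a - 4)(a + 2); at a=-1 this is 45, so a decreases.
∂J/∂b = -18(b - 3)(b + 4); at b=0 this is 216, so b decreases.
a converges to its nearest critical value -2 (a local min of the a-part); b converges to -4. The iterate converges to (-2, -4).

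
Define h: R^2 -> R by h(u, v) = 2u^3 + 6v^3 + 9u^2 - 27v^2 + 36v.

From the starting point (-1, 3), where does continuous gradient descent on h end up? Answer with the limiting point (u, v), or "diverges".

(0, 2)

h is separable, so gradient descent decouples: u follows -∂h/∂u, v follows -∂h/∂v.
∂h/∂u = 6u(u + 3); at u=-1 this is -12, so u increases.
∂h/∂v = 18(v - 2)(v - 1); at v=3 this is 36, so v decreases.
u converges to its nearest critical value 0 (a local min of the u-part); v converges to 2. The iterate converges to (0, 2).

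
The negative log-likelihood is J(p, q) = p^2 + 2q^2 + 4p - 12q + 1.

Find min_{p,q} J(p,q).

-21

J(p,q) separates as A(p) + B(q) + 1, so its minimum is min A + min B + 1.
A'(p) = 2p + 4 vanishes at p ∈ {-2}; B'(q) = 4q - 12 vanishes at q ∈ {3}.
Local minima of A (where A''>0): A(-2)=-4. Local minima of B: B(3)=-18.
So the global minimum of J is A(-2) + B(3) + 1 = -4 − 18 + 1 = -21, attained at (-2, 3).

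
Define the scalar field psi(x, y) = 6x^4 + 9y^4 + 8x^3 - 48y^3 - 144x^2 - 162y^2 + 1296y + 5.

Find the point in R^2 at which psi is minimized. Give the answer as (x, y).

psi(x,y) separates as P(x) + Q(y) + 5, so its minimum is min P + min Q + 5.
P'(x) = 24x(x - 3)(x + 4) vanishes at x ∈ {-4, 0, 3}; Q'(y) = 36(y - 4)(y - 3)(y + 3) vanishes at y ∈ {-3, 3, 4}.
Local minima of P (where P''>0): P(-4)=-1280, P(3)=-594. Local minima of Q: Q(-3)=-3321, Q(4)=1824.
So the global minimum of psi is P(-4) + Q(-3) + 5 = -1280 − 3321 + 5 = -4596, attained at (-4, -3).

(-4, -3)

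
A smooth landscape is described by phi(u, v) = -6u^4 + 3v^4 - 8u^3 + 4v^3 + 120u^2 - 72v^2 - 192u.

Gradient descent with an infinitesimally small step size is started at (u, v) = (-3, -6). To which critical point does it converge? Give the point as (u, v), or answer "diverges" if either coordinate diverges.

(1, -4)

phi is separable, so gradient descent decouples: u follows -∂phi/∂u, v follows -∂phi/∂v.
∂phi/∂u = -24(u - 2)(u - 1)(u + 4); at u=-3 this is -480, so u increases.
∂phi/∂v = 12v(v - 3)(v + 4); at v=-6 this is -1296, so v increases.
u converges to its nearest critical value 1 (a local min of the u-part); v converges to -4. The iterate converges to (1, -4).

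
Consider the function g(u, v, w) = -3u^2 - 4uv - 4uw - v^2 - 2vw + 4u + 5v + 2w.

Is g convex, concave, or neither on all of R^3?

g is quadratic, so its Hessian is the constant matrix H = [[-6, -4, -4], [-4, -2, -2], [-4, -2, 0]].
Leading principal minors: -6, -4, -8.
Neither pattern holds ⇒ H is indefinite ⇒ neither convex nor concave.

neither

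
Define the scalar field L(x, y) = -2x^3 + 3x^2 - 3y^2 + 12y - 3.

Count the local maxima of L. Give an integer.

1

L separates as a function of x plus a function of y, so ∇L=0 decouples.
∂L/∂x = -6x(x - 1) = 0 at x ∈ {0, 1}; ∂L/∂y = -6(y - 2) = 0 at y ∈ {2}.
The Hessian is diagonal: diag(L_xx, L_yy). Second derivatives: L_xx(0)=6, L_xx(1)=-6; L_yy(2)=-6.
Local maxima occur where both diagonal entries negative: (1, 2). Count: 1.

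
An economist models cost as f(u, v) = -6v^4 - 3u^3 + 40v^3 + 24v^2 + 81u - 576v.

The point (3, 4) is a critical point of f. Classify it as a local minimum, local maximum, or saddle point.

The mixed partial ∂²f/∂u∂v is 0, so the Hessian at any point is diag(f_uu, f_vv) = diag(-18u, 24(-3v^2 + 10v + 2)).
At (3, 4): H = diag(-54, -144).
Both eigenvalues are negative, so H is negative definite: a local maximum.

local maximum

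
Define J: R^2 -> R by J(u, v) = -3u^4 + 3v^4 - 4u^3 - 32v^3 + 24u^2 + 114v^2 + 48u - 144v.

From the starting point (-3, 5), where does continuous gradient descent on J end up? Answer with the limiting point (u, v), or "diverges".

J is separable, so gradient descent decouples: u follows -∂J/∂u, v follows -∂J/∂v.
∂J/∂u = -12(u - 2)(u + 1)(u + 2); at u=-3 this is 120, so u decreases.
∂J/∂v = 12(v - 4)(v - 3)(v - 1); at v=5 this is 96, so v decreases.
The u-coordinate has no critical point in that direction and runs off to infinity.

diverges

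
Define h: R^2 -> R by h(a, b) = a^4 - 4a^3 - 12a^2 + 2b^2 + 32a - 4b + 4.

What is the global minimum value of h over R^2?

-62

h(a,b) separates as P(a) + Q(b) + 4, so its minimum is min P + min Q + 4.
P'(a) = 4(a - 4)(a - 1)(a + 2) vanishes at a ∈ {-2, 1, 4}; Q'(b) = 4b - 4 vanishes at b ∈ {1}.
Local minima of P (where P''>0): P(-2)=-64, P(4)=-64. Local minima of Q: Q(1)=-2.
So the global minimum of h is P(-2) + Q(1) + 4 = -64 − 2 + 4 = -62, attained at (-2, 1).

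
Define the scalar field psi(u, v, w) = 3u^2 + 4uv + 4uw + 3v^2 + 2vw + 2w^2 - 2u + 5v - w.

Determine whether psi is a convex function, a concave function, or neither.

psi is quadratic, so its Hessian is the constant matrix H = [[6, 4, 4], [4, 6, 2], [4, 2, 4]].
Leading principal minors: 6, 20, 24.
All positive ⇒ H ≻ 0 ⇒ convex.

convex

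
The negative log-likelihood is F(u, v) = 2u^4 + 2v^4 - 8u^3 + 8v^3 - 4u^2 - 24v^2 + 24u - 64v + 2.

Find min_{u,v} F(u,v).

F(u,v) separates as P(u) + Q(v) + 2, so its minimum is min P + min Q + 2.
P'(u) = 8(u - 3)(u - 1)(u + 1) vanishes at u ∈ {-1, 1, 3}; Q'(v) = 8(v - 2)(v + 1)(v + 4) vanishes at v ∈ {-4, -1, 2}.
Local minima of P (where P''>0): P(-1)=-18, P(3)=-18. Local minima of Q: Q(-4)=-128, Q(2)=-128.
So the global minimum of F is P(-1) + Q(-4) + 2 = -18 − 128 + 2 = -144, attained at (-1, -4).

-144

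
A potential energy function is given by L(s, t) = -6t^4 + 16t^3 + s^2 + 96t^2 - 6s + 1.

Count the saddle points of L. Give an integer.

L separates as a function of s plus a function of t, so ∇L=0 decouples.
∂L/∂s = 2(s - 3) = 0 at s ∈ {3}; ∂L/∂t = -24t(t - 4)(t + 2) = 0 at t ∈ {-2, 0, 4}.
The Hessian is diagonal: diag(L_ss, L_tt). Second derivatives: L_ss(3)=2; L_tt(-2)=-288, L_tt(0)=192, L_tt(4)=-576.
Saddle points occur where the two diagonal entries have opposite signs: (3, -2), (3, 4). Count: 2.

2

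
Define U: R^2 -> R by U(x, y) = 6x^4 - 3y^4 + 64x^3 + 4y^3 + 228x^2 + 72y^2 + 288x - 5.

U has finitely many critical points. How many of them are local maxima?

2

U separates as a function of x plus a function of y, so ∇U=0 decouples.
∂U/∂x = 24(x + 1)(x + 3)(x + 4) = 0 at x ∈ {-4, -3, -1}; ∂U/∂y = -12y(y - 4)(y + 3) = 0 at y ∈ {-3, 0, 4}.
The Hessian is diagonal: diag(U_xx, U_yy). Second derivatives: U_xx(-4)=72, U_xx(-3)=-48, U_xx(-1)=144; U_yy(-3)=-252, U_yy(0)=144, U_yy(4)=-336.
Local maxima occur where both diagonal entries negative: (-3, -3), (-3, 4). Count: 2.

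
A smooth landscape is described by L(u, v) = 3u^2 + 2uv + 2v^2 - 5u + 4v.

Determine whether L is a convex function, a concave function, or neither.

convex

L is quadratic, so its Hessian is the constant matrix H = [[6, 2], [2, 4]].
det(H) = 20, tr(H) = 10.
det(H) > 0 and tr(H) > 0, so H is positive definite everywhere: convex.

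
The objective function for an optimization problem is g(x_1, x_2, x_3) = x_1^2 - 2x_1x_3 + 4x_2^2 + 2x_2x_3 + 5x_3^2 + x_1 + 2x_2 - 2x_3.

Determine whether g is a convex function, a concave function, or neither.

g is quadratic, so its Hessian is the constant matrix H = [[2, 0, -2], [0, 8, 2], [-2, 2, 10]].
Leading principal minors: 2, 16, 120.
All positive ⇒ H ≻ 0 ⇒ convex.

convex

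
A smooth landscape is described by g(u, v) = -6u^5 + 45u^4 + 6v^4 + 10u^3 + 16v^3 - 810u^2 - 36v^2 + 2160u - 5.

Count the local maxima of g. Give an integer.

2

g separates as a function of u plus a function of v, so ∇g=0 decouples.
∂g/∂u = -30(u - 4)(u - 3)(u - 2)(u + 3) = 0 at u ∈ {-3, 2, 3, 4}; ∂g/∂v = 24v(v - 1)(v + 3) = 0 at v ∈ {-3, 0, 1}.
The Hessian is diagonal: diag(g_uu, g_vv). Second derivatives: g_uu(-3)=6300, g_uu(2)=-300, g_uu(3)=180, g_uu(4)=-420; g_vv(-3)=288, g_vv(0)=-72, g_vv(1)=96.
Local maxima occur where both diagonal entries negative: (2, 0), (4, 0). Count: 2.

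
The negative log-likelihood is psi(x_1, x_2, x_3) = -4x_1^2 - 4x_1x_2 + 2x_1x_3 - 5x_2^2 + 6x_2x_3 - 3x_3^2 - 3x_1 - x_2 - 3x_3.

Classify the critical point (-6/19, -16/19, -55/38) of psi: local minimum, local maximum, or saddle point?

The Hessian is constant: H = [[-8, -4, 2], [-4, -10, 6], [2, 6, -6]].
Leading principal minors: Δ₁ = -8, Δ₂ = 64, Δ₃ = -152.
The minors alternate sign starting negative (−, +, −), so H is negative definite: a local maximum.

local maximum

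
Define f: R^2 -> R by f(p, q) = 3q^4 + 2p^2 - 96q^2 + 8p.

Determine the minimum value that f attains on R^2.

-776

f(p,q) separates as A(p) + B(q), so its minimum is min A + min B.
A'(p) = 4p + 8 vanishes at p ∈ {-2}; B'(q) = 12q(q - 4)(q + 4) vanishes at q ∈ {-4, 0, 4}.
Local minima of A (where A''>0): A(-2)=-8. Local minima of B: B(-4)=-768, B(4)=-768.
So the global minimum of f is A(-2) + B(-4) = -8 − 768 = -776, attained at (-2, -4).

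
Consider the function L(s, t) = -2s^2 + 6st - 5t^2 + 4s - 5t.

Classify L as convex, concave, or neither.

concave

L is quadratic, so its Hessian is the constant matrix H = [[-4, 6], [6, -10]].
det(H) = 4, tr(H) = -14.
det(H) > 0 and tr(H) < 0, so H is negative definite everywhere: concave.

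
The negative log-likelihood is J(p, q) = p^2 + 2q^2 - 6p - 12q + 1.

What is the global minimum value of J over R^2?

J(p,q) separates as A(p) + B(q) + 1, so its minimum is min A + min B + 1.
A'(p) = 2p - 6 vanishes at p ∈ {3}; B'(q) = 4q - 12 vanishes at q ∈ {3}.
Local minima of A (where A''>0): A(3)=-9. Local minima of B: B(3)=-18.
So the global minimum of J is A(3) + B(3) + 1 = -9 − 18 + 1 = -26, attained at (3, 3).

-26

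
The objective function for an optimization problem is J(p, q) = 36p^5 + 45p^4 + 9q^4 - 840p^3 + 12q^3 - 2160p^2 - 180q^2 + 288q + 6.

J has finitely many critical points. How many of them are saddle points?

6

J separates as a function of p plus a function of q, so ∇J=0 decouples.
∂J/∂p = 180p(p - 4)(p + 2)(p + 3) = 0 at p ∈ {-3, -2, 0, 4}; ∂J/∂q = 36(q - 2)(q - 1)(q + 4) = 0 at q ∈ {-4, 1, 2}.
The Hessian is diagonal: diag(J_pp, J_qq). Second derivatives: J_pp(-3)=-3780, J_pp(-2)=2160, J_pp(0)=-4320, J_pp(4)=30240; J_qq(-4)=1080, J_qq(1)=-180, J_qq(2)=216.
Saddle points occur where the two diagonal entries have opposite signs: (-3, -4), (-3, 2), (-2, 1), (0, -4), (0, 2), (4, 1). Count: 6.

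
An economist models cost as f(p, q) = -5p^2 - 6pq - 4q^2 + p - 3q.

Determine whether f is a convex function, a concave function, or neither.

concave

f is quadratic, so its Hessian is the constant matrix H = [[-10, -6], [-6, -8]].
det(H) = 44, tr(H) = -18.
det(H) > 0 and tr(H) < 0, so H is negative definite everywhere: concave.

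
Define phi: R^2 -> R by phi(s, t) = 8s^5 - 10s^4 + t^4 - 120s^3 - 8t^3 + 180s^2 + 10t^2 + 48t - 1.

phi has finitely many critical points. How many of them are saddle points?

phi separates as a function of s plus a function of t, so ∇phi=0 decouples.
∂phi/∂s = 40s(s - 3)(s - 1)(s + 3) = 0 at s ∈ {-3, 0, 1, 3}; ∂phi/∂t = 4(t - 4)(t - 3)(t + 1) = 0 at t ∈ {-1, 3, 4}.
The Hessian is diagonal: diag(phi_ss, phi_tt). Second derivatives: phi_ss(-3)=-2880, phi_ss(0)=360, phi_ss(1)=-320, phi_ss(3)=1440; phi_tt(-1)=80, phi_tt(3)=-16, phi_tt(4)=20.
Saddle points occur where the two diagonal entries have opposite signs: (-3, -1), (-3, 4), (0, 3), (1, -1), (1, 4), (3, 3). Count: 6.

6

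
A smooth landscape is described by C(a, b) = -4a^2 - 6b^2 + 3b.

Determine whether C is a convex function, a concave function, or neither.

concave

C is quadratic, so its Hessian is the constant matrix H = [[-8, 0], [0, -12]].
det(H) = 96, tr(H) = -20.
det(H) > 0 and tr(H) < 0, so H is negative definite everywhere: concave.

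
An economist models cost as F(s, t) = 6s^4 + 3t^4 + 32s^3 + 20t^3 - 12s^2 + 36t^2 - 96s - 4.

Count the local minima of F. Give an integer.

4

F separates as a function of s plus a function of t, so ∇F=0 decouples.
∂F/∂s = 24(s - 1)(s + 1)(s + 4) = 0 at s ∈ {-4, -1, 1}; ∂F/∂t = 12t(t + 2)(t + 3) = 0 at t ∈ {-3, -2, 0}.
The Hessian is diagonal: diag(F_ss, F_tt). Second derivatives: F_ss(-4)=360, F_ss(-1)=-144, F_ss(1)=240; F_tt(-3)=36, F_tt(-2)=-24, F_tt(0)=72.
Local minima occur where both diagonal entries positive: (-4, -3), (-4, 0), (1, -3), (1, 0). Count: 4.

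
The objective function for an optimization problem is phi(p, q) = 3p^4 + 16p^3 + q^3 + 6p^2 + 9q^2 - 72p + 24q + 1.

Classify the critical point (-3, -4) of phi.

saddle point

The mixed partial ∂²phi/∂p∂q is 0, so the Hessian at any point is diag(phi_pp, phi_qq) = diag(12(3p^2 + 8p + 1), 6(q + 3)).
At (-3, -4): H = diag(48, -6).
The eigenvalues have opposite signs, so H is indefinite: a saddle point.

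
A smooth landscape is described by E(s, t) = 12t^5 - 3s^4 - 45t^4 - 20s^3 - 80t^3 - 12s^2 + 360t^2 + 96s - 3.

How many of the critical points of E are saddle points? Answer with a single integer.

E separates as a function of s plus a function of t, so ∇E=0 decouples.
∂E/∂s = -12(s - 1)(s + 2)(s + 4) = 0 at s ∈ {-4, -2, 1}; ∂E/∂t = 60t(t - 3)(t - 2)(t + 2) = 0 at t ∈ {-2, 0, 2, 3}.
The Hessian is diagonal: diag(E_ss, E_tt). Second derivatives: E_ss(-4)=-120, E_ss(-2)=72, E_ss(1)=-180; E_tt(-2)=-2400, E_tt(0)=720, E_tt(2)=-480, E_tt(3)=900.
Saddle points occur where the two diagonal entries have opposite signs: (-4, 0), (-4, 3), (-2, -2), (-2, 2), (1, 0), (1, 3). Count: 6.

6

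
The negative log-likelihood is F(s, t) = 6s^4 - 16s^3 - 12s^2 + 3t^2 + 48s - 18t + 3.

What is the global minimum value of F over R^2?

F(s,t) separates as P(s) + Q(t) + 3, so its minimum is min P + min Q + 3.
P'(s) = 24(s - 2)(s - 1)(s + 1) vanishes at s ∈ {-1, 1, 2}; Q'(t) = 6(t - 3) vanishes at t ∈ {3}.
Local minima of P (where P''>0): P(-1)=-38, P(2)=16. Local minima of Q: Q(3)=-27.
So the global minimum of F is P(-1) + Q(3) + 3 = -38 − 27 + 3 = -62, attained at (-1, 3).

-62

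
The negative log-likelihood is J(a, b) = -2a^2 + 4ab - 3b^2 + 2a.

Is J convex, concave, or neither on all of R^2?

J is quadratic, so its Hessian is the constant matrix H = [[-4, 4], [4, -6]].
det(H) = 8, tr(H) = -10.
det(H) > 0 and tr(H) < 0, so H is negative definite everywhere: concave.

concave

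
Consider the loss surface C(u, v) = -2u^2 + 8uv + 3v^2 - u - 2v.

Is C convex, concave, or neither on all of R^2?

neither

C is quadratic, so its Hessian is the constant matrix H = [[-4, 8], [8, 6]].
det(H) = -88, tr(H) = 2.
det(H) < 0, so H is indefinite: neither convex nor concave.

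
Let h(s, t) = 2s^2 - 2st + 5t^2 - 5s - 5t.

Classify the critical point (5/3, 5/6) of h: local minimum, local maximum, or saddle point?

local minimum

The Hessian of h is constant: H = [[4, -2], [-2, 10]].
det(H) = 4·10 − (-2)² = 36.
det(H) > 0 and tr(H) = 14 > 0, so H is positive definite and the point is a local minimum.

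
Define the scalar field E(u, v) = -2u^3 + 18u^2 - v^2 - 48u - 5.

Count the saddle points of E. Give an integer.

1

E separates as a function of u plus a function of v, so ∇E=0 decouples.
∂E/∂u = -6(u - 4)(u - 2) = 0 at u ∈ {2, 4}; ∂E/∂v = -2v = 0 at v ∈ {0}.
The Hessian is diagonal: diag(E_uu, E_vv). Second derivatives: E_uu(2)=12, E_uu(4)=-12; E_vv(0)=-2.
Saddle points occur where the two diagonal entries have opposite signs: (2, 0). Count: 1.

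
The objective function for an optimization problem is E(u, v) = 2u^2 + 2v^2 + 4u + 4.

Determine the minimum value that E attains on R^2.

2

E(u,v) separates as P(u) + Q(v) + 4, so its minimum is min P + min Q + 4.
P'(u) = 4u + 4 vanishes at u ∈ {-1}; Q'(v) = 4v vanishes at v ∈ {0}.
Local minima of P (where P''>0): P(-1)=-2. Local minima of Q: Q(0)=0.
So the global minimum of E is P(-1) + Q(0) + 4 = -2 + 0 + 4 = 2, attained at (-1, 0).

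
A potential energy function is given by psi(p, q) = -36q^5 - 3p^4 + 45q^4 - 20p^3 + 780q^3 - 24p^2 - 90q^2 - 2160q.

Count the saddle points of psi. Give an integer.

psi separates as a function of p plus a function of q, so ∇psi=0 decouples.
∂psi/∂p = -12p(p + 1)(p + 4) = 0 at p ∈ {-4, -1, 0}; ∂psi/∂q = -180(q - 4)(q - 1)(q + 1)(q + 3) = 0 at q ∈ {-3, -1, 1, 4}.
The Hessian is diagonal: diag(psi_pp, psi_qq). Second derivatives: psi_pp(-4)=-144, psi_pp(-1)=36, psi_pp(0)=-48; psi_qq(-3)=10080, psi_qq(-1)=-3600, psi_qq(1)=4320, psi_qq(4)=-18900.
Saddle points occur where the two diagonal entries have opposite signs: (-4, -3), (-4, 1), (-1, -1), (-1, 4), (0, -3), (0, 1). Count: 6.

6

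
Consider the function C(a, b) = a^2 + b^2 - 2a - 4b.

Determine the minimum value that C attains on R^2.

C(a,b) separates as P(a) + Q(b), so its minimum is min P + min Q.
P'(a) = 2a - 2 vanishes at a ∈ {1}; Q'(b) = 2b - 4 vanishes at b ∈ {2}.
Local minima of P (where P''>0): P(1)=-1. Local minima of Q: Q(2)=-4.
So the global minimum of C is P(1) + Q(2) = -1 − 4 = -5, attained at (1, 2).

-5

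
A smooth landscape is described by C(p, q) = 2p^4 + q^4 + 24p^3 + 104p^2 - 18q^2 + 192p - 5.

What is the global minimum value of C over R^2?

-214

C(p,q) separates as A(p) + B(q) − 5, so its minimum is min A + min B − 5.
A'(p) = 8(p + 2)(p + 3)(p + 4) vanishes at p ∈ {-4, -3, -2}; B'(q) = 4q(q - 3)(q + 3) vanishes at q ∈ {-3, 0, 3}.
Local minima of A (where A''>0): A(-4)=-128, A(-2)=-128. Local minima of B: B(-3)=-81, B(3)=-81.
So the global minimum of C is A(-4) + B(-3) − 5 = -128 − 81 − 5 = -214, attained at (-4, -3).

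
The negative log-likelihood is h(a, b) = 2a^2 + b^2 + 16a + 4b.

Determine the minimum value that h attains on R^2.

h(a,b) separates as P(a) + Q(b), so its minimum is min P + min Q.
P'(a) = 4a + 16 vanishes at a ∈ {-4}; Q'(b) = 2b + 4 vanishes at b ∈ {-2}.
Local minima of P (where P''>0): P(-4)=-32. Local minima of Q: Q(-2)=-4.
So the global minimum of h is P(-4) + Q(-2) = -32 − 4 = -36, attained at (-4, -2).

-36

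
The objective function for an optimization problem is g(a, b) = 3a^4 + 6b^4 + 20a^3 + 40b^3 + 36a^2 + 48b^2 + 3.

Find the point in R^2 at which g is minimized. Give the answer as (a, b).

(0, -4)

g(a,b) separates as P(a) + Q(b) + 3, so its minimum is min P + min Q + 3.
P'(a) = 12a(a + 2)(a + 3) vanishes at a ∈ {-3, -2, 0}; Q'(b) = 24b(b + 1)(b + 4) vanishes at b ∈ {-4, -1, 0}.
Local minima of P (where P''>0): P(-3)=27, P(0)=0. Local minima of Q: Q(-4)=-256, Q(0)=0.
So the global minimum of g is P(0) + Q(-4) + 3 = 0 − 256 + 3 = -253, attained at (0, -4).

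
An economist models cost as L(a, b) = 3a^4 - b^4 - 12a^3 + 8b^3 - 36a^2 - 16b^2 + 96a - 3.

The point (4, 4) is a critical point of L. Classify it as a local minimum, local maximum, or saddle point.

saddle point

The mixed partial ∂²L/∂a∂b is 0, so the Hessian at any point is diag(L_aa, L_bb) = diag(36(a^2 - 2a - 2), 4(-3b^2 + 12b - 8)).
At (4, 4): H = diag(216, -32).
The eigenvalues have opposite signs, so H is indefinite: a saddle point.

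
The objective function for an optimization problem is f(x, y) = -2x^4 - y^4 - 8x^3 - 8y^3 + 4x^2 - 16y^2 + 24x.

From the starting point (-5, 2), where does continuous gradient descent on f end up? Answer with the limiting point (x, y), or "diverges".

f is separable, so gradient descent decouples: x follows -∂f/∂x, y follows -∂f/∂y.
∂f/∂x = -8(x - 1)(x + 1)(x + 3); at x=-5 this is 384, so x decreases.
∂f/∂y = -4y(y + 2)(y + 4); at y=2 this is -192, so y increases.
The x-coordinate has no critical point in that direction and runs off to infinity.

diverges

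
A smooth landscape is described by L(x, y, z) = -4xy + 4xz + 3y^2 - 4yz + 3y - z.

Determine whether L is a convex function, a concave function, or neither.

L is quadratic, so its Hessian is the constant matrix H = [[0, -4, 4], [-4, 6, -4], [4, -4, 0]].
Leading principal minors: 0, -16, 32.
Neither pattern holds ⇒ H is indefinite ⇒ neither convex nor concave.

neither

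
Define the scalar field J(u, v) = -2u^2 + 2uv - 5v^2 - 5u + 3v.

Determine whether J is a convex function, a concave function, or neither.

concave

J is quadratic, so its Hessian is the constant matrix H = [[-4, 2], [2, -10]].
det(H) = 36, tr(H) = -14.
det(H) > 0 and tr(H) < 0, so H is negative definite everywhere: concave.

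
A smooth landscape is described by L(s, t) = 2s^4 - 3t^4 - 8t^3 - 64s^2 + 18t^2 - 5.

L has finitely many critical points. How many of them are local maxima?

L separates as a function of s plus a function of t, so ∇L=0 decouples.
∂L/∂s = 8s(s - 4)(s + 4) = 0 at s ∈ {-4, 0, 4}; ∂L/∂t = -12t(t - 1)(t + 3) = 0 at t ∈ {-3, 0, 1}.
The Hessian is diagonal: diag(L_ss, L_tt). Second derivatives: L_ss(-4)=256, L_ss(0)=-128, L_ss(4)=256; L_tt(-3)=-144, L_tt(0)=36, L_tt(1)=-48.
Local maxima occur where both diagonal entries negative: (0, -3), (0, 1). Count: 2.

2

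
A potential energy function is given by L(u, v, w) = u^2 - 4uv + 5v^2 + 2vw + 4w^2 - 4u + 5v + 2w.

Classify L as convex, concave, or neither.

L is quadratic, so its Hessian is the constant matrix H = [[2, -4, 0], [-4, 10, 2], [0, 2, 8]].
Leading principal minors: 2, 4, 24.
All positive ⇒ H ≻ 0 ⇒ convex.

convex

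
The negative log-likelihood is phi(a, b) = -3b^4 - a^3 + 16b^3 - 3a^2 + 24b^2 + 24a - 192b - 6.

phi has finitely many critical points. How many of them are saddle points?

phi separates as a function of a plus a function of b, so ∇phi=0 decouples.
∂phi/∂a = -3(a - 2)(a + 4) = 0 at a ∈ {-4, 2}; ∂phi/∂b = -12(b - 4)(b - 2)(b + 2) = 0 at b ∈ {-2, 2, 4}.
The Hessian is diagonal: diag(phi_aa, phi_bb). Second derivatives: phi_aa(-4)=18, phi_aa(2)=-18; phi_bb(-2)=-288, phi_bb(2)=96, phi_bb(4)=-144.
Saddle points occur where the two diagonal entries have opposite signs: (-4, -2), (-4, 4), (2, 2). Count: 3.

3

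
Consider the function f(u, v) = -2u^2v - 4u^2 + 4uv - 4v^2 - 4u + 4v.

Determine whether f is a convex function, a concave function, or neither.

neither

The term -2u^2v is cubic, so the Hessian is not constant.
∂²f/∂u² = -4v - 8, which takes both signs as v varies (negative for sufficiently large v). A diagonal entry of the Hessian changing sign means the Hessian is neither positive- nor negative-semidefinite on all of R^2.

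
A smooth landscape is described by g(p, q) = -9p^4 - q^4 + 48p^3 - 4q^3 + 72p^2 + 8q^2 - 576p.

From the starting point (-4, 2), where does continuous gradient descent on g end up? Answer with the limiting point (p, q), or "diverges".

diverges

g is separable, so gradient descent decouples: p follows -∂g/∂p, q follows -∂g/∂q.
∂g/∂p = -36(p - 4)(p - 2)(p + 2); at p=-4 this is 3456, so p decreases.
∂g/∂q = -4q(q - 1)(q + 4); at q=2 this is -48, so q increases.
The p-coordinate has no critical point in that direction and runs off to infinity.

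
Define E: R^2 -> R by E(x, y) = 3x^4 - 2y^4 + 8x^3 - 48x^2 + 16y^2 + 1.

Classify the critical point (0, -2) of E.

The mixed partial ∂²E/∂x∂y is 0, so the Hessian at any point is diag(E_xx, E_yy) = diag(12(3x^2 + 4x - 8), 8(-3y^2 + 4)).
At (0, -2): H = diag(-96, -64).
Both eigenvalues are negative, so H is negative definite: a local maximum.

local maximum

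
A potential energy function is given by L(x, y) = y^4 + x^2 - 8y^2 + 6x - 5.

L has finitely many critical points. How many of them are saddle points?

1

L separates as a function of x plus a function of y, so ∇L=0 decouples.
∂L/∂x = 2(x + 3) = 0 at x ∈ {-3}; ∂L/∂y = 4y(y - 2)(y + 2) = 0 at y ∈ {-2, 0, 2}.
The Hessian is diagonal: diag(L_xx, L_yy). Second derivatives: L_xx(-3)=2; L_yy(-2)=32, L_yy(0)=-16, L_yy(2)=32.
Saddle points occur where the two diagonal entries have opposite signs: (-3, 0). Count: 1.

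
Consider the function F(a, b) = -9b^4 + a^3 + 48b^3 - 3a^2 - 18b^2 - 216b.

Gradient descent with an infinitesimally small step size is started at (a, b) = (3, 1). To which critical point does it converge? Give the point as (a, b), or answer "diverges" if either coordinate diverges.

F is separable, so gradient descent decouples: a follows -∂F/∂a, b follows -∂F/∂b.
∂F/∂a = 3a(a - 2); at a=3 this is 9, so a decreases.
∂F/∂b = -36(b - 3)(b - 2)(b + 1); at b=1 this is -144, so b increases.
a converges to its nearest critical value 2 (a local min of the a-part); b converges to 2. The iterate converges to (2, 2).

(2, 2)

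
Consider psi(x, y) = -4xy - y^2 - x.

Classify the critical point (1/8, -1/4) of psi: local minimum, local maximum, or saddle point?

saddle point

The Hessian of psi is constant: H = [[0, -4], [-4, -2]].
det(H) = 0·(-2) − (-4)² = -16.
Since det(H) < 0, H is indefinite and the critical point is a saddle point.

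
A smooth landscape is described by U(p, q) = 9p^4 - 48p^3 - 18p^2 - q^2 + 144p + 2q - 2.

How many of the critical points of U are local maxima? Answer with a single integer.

1

U separates as a function of p plus a function of q, so ∇U=0 decouples.
∂U/∂p = 36(p - 4)(p - 1)(p + 1) = 0 at p ∈ {-1, 1, 4}; ∂U/∂q = -2(q - 1) = 0 at q ∈ {1}.
The Hessian is diagonal: diag(U_pp, U_qq). Second derivatives: U_pp(-1)=360, U_pp(1)=-216, U_pp(4)=540; U_qq(1)=-2.
Local maxima occur where both diagonal entries negative: (1, 1). Count: 1.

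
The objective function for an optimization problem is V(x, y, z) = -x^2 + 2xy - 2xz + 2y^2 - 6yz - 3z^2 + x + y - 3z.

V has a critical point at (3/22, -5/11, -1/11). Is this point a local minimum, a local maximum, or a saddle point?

The Hessian is constant: H = [[-2, 2, -2], [2, 4, -6], [-2, -6, -6]].
Leading principal minors: Δ₁ = -2, Δ₂ = -12, Δ₃ = 176.
The minors fit neither the all-positive nor the alternating-sign pattern, so H is indefinite: a saddle point.

saddle point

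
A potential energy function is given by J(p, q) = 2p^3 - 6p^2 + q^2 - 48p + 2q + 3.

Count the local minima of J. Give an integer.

1

J separates as a function of p plus a function of q, so ∇J=0 decouples.
∂J/∂p = 6(p - 4)(p + 2) = 0 at p ∈ {-2, 4}; ∂J/∂q = 2(q + 1) = 0 at q ∈ {-1}.
The Hessian is diagonal: diag(J_pp, J_qq). Second derivatives: J_pp(-2)=-36, J_pp(4)=36; J_qq(-1)=2.
Local minima occur where both diagonal entries positive: (4, -1). Count: 1.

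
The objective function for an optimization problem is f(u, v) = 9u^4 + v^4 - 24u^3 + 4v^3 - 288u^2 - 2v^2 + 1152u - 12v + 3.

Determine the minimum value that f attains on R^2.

f(u,v) separates as P(u) + Q(v) + 3, so its minimum is min P + min Q + 3.
P'(u) = 36(u - 4)(u - 2)(u + 4) vanishes at u ∈ {-4, 2, 4}; Q'(v) = 4(v - 1)(v + 1)(v + 3) vanishes at v ∈ {-3, -1, 1}.
Local minima of P (where P''>0): P(-4)=-5376, P(4)=768. Local minima of Q: Q(-3)=-9, Q(1)=-9.
So the global minimum of f is P(-4) + Q(-3) + 3 = -5376 − 9 + 3 = -5382, attained at (-4, -3).

-5382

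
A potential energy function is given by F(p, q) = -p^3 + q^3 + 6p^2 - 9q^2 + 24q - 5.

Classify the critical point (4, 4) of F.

saddle point

The mixed partial ∂²F/∂p∂q is 0, so the Hessian at any point is diag(F_pp, F_qq) = diag(6(-p + 2), 6(q - 3)).
At (4, 4): H = diag(-12, 6).
The eigenvalues have opposite signs, so H is indefinite: a saddle point.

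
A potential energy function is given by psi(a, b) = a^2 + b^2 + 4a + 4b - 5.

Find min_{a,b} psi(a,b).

psi(a,b) separates as P(a) + Q(b) − 5, so its minimum is min P + min Q − 5.
P'(a) = 2a + 4 vanishes at a ∈ {-2}; Q'(b) = 2b + 4 vanishes at b ∈ {-2}.
Local minima of P (where P''>0): P(-2)=-4. Local minima of Q: Q(-2)=-4.
So the global minimum of psi is P(-2) + Q(-2) − 5 = -4 − 4 − 5 = -13, attained at (-2, -2).

-13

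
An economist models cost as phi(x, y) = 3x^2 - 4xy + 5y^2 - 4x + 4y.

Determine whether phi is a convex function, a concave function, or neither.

convex

phi is quadratic, so its Hessian is the constant matrix H = [[6, -4], [-4, 10]].
det(H) = 44, tr(H) = 16.
det(H) > 0 and tr(H) > 0, so H is positive definite everywhere: convex.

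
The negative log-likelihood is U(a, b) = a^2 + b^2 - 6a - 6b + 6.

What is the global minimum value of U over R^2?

U(a,b) separates as P(a) + Q(b) + 6, so its minimum is min P + min Q + 6.
P'(a) = 2a - 6 vanishes at a ∈ {3}; Q'(b) = 2b - 6 vanishes at b ∈ {3}.
Local minima of P (where P''>0): P(3)=-9. Local minima of Q: Q(3)=-9.
So the global minimum of U is P(3) + Q(3) + 6 = -9 − 9 + 6 = -12, attained at (3, 3).

-12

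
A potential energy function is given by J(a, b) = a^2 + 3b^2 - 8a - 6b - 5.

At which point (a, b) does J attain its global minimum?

J(a,b) separates as P(a) + Q(b) − 5, so its minimum is min P + min Q − 5.
P'(a) = 2a - 8 vanishes at a ∈ {4}; Q'(b) = 6b - 6 vanishes at b ∈ {1}.
Local minima of P (where P''>0): P(4)=-16. Local minima of Q: Q(1)=-3.
So the global minimum of J is P(4) + Q(1) − 5 = -16 − 3 − 5 = -24, attained at (4, 1).

(4, 1)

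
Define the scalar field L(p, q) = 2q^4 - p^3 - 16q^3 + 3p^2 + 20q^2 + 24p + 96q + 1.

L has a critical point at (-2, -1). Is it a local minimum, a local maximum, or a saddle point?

The mixed partial ∂²L/∂p∂q is 0, so the Hessian at any point is diag(L_pp, L_qq) = diag(6(-p + 1), 8(3q^2 - 12q + 5)).
At (-2, -1): H = diag(18, 160).
Both eigenvalues are positive, so H is positive definite: a local minimum.

local minimum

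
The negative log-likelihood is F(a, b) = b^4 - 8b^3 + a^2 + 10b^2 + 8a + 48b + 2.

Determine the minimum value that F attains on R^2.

-43

F(a,b) separates as P(a) + Q(b) + 2, so its minimum is min P + min Q + 2.
P'(a) = 2a + 8 vanishes at a ∈ {-4}; Q'(b) = 4(b - 4)(b - 3)(b + 1) vanishes at b ∈ {-1, 3, 4}.
Local minima of P (where P''>0): P(-4)=-16. Local minima of Q: Q(-1)=-29, Q(4)=96.
So the global minimum of F is P(-4) + Q(-1) + 2 = -16 − 29 + 2 = -43, attained at (-4, -1).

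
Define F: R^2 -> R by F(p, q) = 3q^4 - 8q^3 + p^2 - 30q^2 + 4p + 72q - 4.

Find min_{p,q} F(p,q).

-160

F(p,q) separates as A(p) + B(q) − 4, so its minimum is min A + min B − 4.
A'(p) = 2p + 4 vanishes at p ∈ {-2}; B'(q) = 12(q - 3)(q - 1)(q + 2) vanishes at q ∈ {-2, 1, 3}.
Local minima of A (where A''>0): A(-2)=-4. Local minima of B: B(-2)=-152, B(3)=-27.
So the global minimum of F is A(-2) + B(-2) − 4 = -4 − 152 − 4 = -160, attained at (-2, -2).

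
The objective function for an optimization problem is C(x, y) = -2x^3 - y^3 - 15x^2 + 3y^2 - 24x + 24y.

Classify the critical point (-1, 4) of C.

local maximum

The mixed partial ∂²C/∂x∂y is 0, so the Hessian at any point is diag(C_xx, C_yy) = diag(-6(2x + 5), 6(-y + 1)).
At (-1, 4): H = diag(-18, -18).
Both eigenvalues are negative, so H is negative definite: a local maximum.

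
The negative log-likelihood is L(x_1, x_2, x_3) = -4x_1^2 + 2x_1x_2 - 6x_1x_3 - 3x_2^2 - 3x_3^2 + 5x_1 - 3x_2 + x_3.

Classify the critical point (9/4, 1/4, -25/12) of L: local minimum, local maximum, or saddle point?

The Hessian is constant: H = [[-8, 2, -6], [2, -6, 0], [-6, 0, -6]].
Leading principal minors: Δ₁ = -8, Δ₂ = 44, Δ₃ = -48.
The minors alternate sign starting negative (−, +, −), so H is negative definite: a local maximum.

local maximum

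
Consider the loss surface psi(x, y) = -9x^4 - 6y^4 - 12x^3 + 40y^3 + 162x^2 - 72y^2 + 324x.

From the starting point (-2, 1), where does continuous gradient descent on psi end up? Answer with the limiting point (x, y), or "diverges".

(-1, 2)

psi is separable, so gradient descent decouples: x follows -∂psi/∂x, y follows -∂psi/∂y.
∂psi/∂x = -36(x - 3)(x + 1)(x + 3); at x=-2 this is -180, so x increases.
∂psi/∂y = -24y(y - 3)(y - 2); at y=1 this is -48, so y increases.
x converges to its nearest critical value -1 (a local min of the x-part); y converges to 2. The iterate converges to (-1, 2).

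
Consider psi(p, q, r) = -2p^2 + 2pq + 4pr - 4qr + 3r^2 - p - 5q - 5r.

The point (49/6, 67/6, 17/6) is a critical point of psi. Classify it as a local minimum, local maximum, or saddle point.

saddle point

The Hessian is constant: H = [[-4, 2, 4], [2, 0, -4], [4, -4, 6]].
Leading principal minors: Δ₁ = -4, Δ₂ = -4, Δ₃ = -24.
The minors fit neither the all-positive nor the alternating-sign pattern, so H is indefinite: a saddle point.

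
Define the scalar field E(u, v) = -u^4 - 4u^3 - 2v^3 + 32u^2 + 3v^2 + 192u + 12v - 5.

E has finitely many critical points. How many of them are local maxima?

E separates as a function of u plus a function of v, so ∇E=0 decouples.
∂E/∂u = -4(u - 4)(u + 3)(u + 4) = 0 at u ∈ {-4, -3, 4}; ∂E/∂v = -6(v - 2)(v + 1) = 0 at v ∈ {-1, 2}.
The Hessian is diagonal: diag(E_uu, E_vv). Second derivatives: E_uu(-4)=-32, E_uu(-3)=28, E_uu(4)=-224; E_vv(-1)=18, E_vv(2)=-18.
Local maxima occur where both diagonal entries negative: (-4, 2), (4, 2). Count: 2.

2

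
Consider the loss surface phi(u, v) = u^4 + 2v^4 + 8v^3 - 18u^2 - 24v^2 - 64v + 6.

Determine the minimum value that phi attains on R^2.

-203

phi(u,v) separates as P(u) + Q(v) + 6, so its minimum is min P + min Q + 6.
P'(u) = 4u(u - 3)(u + 3) vanishes at u ∈ {-3, 0, 3}; Q'(v) = 8(v - 2)(v + 1)(v + 4) vanishes at v ∈ {-4, -1, 2}.
Local minima of P (where P''>0): P(-3)=-81, P(3)=-81. Local minima of Q: Q(-4)=-128, Q(2)=-128.
So the global minimum of phi is P(-3) + Q(-4) + 6 = -81 − 128 + 6 = -203, attained at (-3, -4).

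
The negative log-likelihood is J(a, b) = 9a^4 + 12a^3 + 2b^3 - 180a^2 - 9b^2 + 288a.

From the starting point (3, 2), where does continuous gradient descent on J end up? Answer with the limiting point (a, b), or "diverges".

(2, 3)

J is separable, so gradient descent decouples: a follows -∂J/∂a, b follows -∂J/∂b.
∂J/∂a = 36(a - 2)(a - 1)(a + 4); at a=3 this is 504, so a decreases.
∂J/∂b = 6b(b - 3); at b=2 this is -12, so b increases.
a converges to its nearest critical value 2 (a local min of the a-part); b converges to 3. The iterate converges to (2, 3).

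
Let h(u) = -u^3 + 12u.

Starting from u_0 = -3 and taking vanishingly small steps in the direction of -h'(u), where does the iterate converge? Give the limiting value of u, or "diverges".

h'(u) = -3(u - 2)(u + 2), so h'(-3) = -15.
Gradient descent moves in the -h' direction, i.e. u is increasing.
The nearest critical point in that direction is u = -2, where h'' = 12 > 0 (a local minimum). The iterate converges there.

-2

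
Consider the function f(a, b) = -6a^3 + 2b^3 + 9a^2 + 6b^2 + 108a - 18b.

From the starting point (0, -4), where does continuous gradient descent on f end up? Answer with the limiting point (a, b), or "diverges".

diverges

f is separable, so gradient descent decouples: a follows -∂f/∂a, b follows -∂f/∂b.
∂f/∂a = -18(a - 3)(a + 2); at a=0 this is 108, so a decreases.
∂f/∂b = 6(b - 1)(b + 3); at b=-4 this is 30, so b decreases.
The b-coordinate has no critical point in that direction and runs off to infinity.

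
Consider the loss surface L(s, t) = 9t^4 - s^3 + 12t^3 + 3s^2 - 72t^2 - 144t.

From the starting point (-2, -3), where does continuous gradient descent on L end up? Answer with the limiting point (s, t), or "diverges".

L is separable, so gradient descent decouples: s follows -∂L/∂s, t follows -∂L/∂t.
∂L/∂s = -3s(s - 2); at s=-2 this is -24, so s increases.
∂L/∂t = 36(t - 2)(t + 1)(t + 2); at t=-3 this is -360, so t increases.
s converges to its nearest critical value 0 (a local min of the s-part); t converges to -2. The iterate converges to (0, -2).

(0, -2)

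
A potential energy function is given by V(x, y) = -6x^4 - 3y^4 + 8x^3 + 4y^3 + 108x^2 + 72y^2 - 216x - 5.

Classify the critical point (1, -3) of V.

The mixed partial ∂²V/∂x∂y is 0, so the Hessian at any point is diag(V_xx, V_yy) = diag(24(-3x^2 + 2x + 9), 12(-3y^2 + 2y + 12)).
At (1, -3): H = diag(192, -252).
The eigenvalues have opposite signs, so H is indefinite: a saddle point.

saddle point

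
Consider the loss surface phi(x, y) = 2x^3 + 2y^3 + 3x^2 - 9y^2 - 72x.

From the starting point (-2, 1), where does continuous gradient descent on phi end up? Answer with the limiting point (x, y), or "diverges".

(3, 3)

phi is separable, so gradient descent decouples: x follows -∂phi/∂x, y follows -∂phi/∂y.
∂phi/∂x = 6(x - 3)(x + 4); at x=-2 this is -60, so x increases.
∂phi/∂y = 6y(y - 3); at y=1 this is -12, so y increases.
x converges to its nearest critical value 3 (a local min of the x-part); y converges to 3. The iterate converges to (3, 3).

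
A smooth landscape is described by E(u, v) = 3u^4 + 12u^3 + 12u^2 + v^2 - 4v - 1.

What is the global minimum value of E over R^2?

-5

E(u,v) separates as P(u) + Q(v) − 1, so its minimum is min P + min Q − 1.
P'(u) = 12u(u + 1)(u + 2) vanishes at u ∈ {-2, -1, 0}; Q'(v) = 2v - 4 vanishes at v ∈ {2}.
Local minima of P (where P''>0): P(-2)=0, P(0)=0. Local minima of Q: Q(2)=-4.
So the global minimum of E is P(-2) + Q(2) − 1 = 0 − 4 − 1 = -5, attained at (-2, 2).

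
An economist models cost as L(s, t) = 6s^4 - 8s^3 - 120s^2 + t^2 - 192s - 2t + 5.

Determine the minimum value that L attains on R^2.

-1660

L(s,t) separates as P(s) + Q(t) + 5, so its minimum is min P + min Q + 5.
P'(s) = 24(s - 4)(s + 1)(s + 2) vanishes at s ∈ {-2, -1, 4}; Q'(t) = 2(t - 1) vanishes at t ∈ {1}.
Local minima of P (where P''>0): P(-2)=64, P(4)=-1664. Local minima of Q: Q(1)=-1.
So the global minimum of L is P(4) + Q(1) + 5 = -1664 − 1 + 5 = -1660, attained at (4, 1).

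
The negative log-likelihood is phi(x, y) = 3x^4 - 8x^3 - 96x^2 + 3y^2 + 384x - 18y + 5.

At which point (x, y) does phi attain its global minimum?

(-4, 3)

phi(x,y) separates as P(x) + Q(y) + 5, so its minimum is min P + min Q + 5.
P'(x) = 12(x - 4)(x - 2)(x + 4) vanishes at x ∈ {-4, 2, 4}; Q'(y) = 6y - 18 vanishes at y ∈ {3}.
Local minima of P (where P''>0): P(-4)=-1792, P(4)=256. Local minima of Q: Q(3)=-27.
So the global minimum of phi is P(-4) + Q(3) + 5 = -1792 − 27 + 5 = -1814, attained at (-4, 3).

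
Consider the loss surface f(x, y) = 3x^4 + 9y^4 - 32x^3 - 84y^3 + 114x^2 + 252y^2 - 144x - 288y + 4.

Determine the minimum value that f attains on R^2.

f(x,y) separates as P(x) + Q(y) + 4, so its minimum is min P + min Q + 4.
P'(x) = 12(x - 4)(x - 3)(x - 1) vanishes at x ∈ {1, 3, 4}; Q'(y) = 36(y - 4)(y - 2)(y - 1) vanishes at y ∈ {1, 2, 4}.
Local minima of P (where P''>0): P(1)=-59, P(4)=-32. Local minima of Q: Q(1)=-111, Q(4)=-192.
So the global minimum of f is P(1) + Q(4) + 4 = -59 − 192 + 4 = -247, attained at (1, 4).

-247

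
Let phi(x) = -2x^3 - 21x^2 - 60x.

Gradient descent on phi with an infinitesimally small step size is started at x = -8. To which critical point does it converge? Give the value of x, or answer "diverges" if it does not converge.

-5

phi'(x) = -6(x + 2)(x + 5), so phi'(-8) = -108.
Gradient descent moves in the -phi' direction, i.e. x is increasing.
The nearest critical point in that direction is x = -5, where phi'' = 18 > 0 (a local minimum). The iterate converges there.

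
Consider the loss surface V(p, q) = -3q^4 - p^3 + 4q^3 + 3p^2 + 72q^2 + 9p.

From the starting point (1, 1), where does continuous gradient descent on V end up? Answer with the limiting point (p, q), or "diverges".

V is separable, so gradient descent decouples: p follows -∂V/∂p, q follows -∂V/∂q.
∂V/∂p = -3(p - 3)(p + 1); at p=1 this is 12, so p decreases.
∂V/∂q = -12q(q - 4)(q + 3); at q=1 this is 144, so q decreases.
p converges to its nearest critical value -1 (a local min of the p-part); q converges to 0. The iterate converges to (-1, 0).

(-1, 0)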